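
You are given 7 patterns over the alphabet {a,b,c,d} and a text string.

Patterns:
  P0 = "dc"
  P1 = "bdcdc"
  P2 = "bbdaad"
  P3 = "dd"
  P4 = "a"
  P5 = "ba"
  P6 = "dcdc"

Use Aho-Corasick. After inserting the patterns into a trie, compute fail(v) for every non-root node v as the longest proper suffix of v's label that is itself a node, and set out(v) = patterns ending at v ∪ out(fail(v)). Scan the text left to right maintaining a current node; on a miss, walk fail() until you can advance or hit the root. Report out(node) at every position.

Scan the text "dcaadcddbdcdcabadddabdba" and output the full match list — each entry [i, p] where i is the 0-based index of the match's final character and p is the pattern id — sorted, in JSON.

Build:
Trie (insert patterns):
  0='ε' goto a→14 b→3 d→1
  1='d' goto c→2 d→13
  2='dc' goto d→16  [P0 ends]
  3='b' goto a→15 b→8 d→4
  4='bd' goto c→5
  5='bdc' goto d→6
  6='bdcd' goto c→7
  7='bdcdc' goto ·  [P1 ends]
  8='bb' goto d→9
  9='bbd' goto a→10
  10='bbda' goto a→11
  11='bbdaa' goto d→12
  12='bbdaad' goto ·  [P2 ends]
  13='dd' goto ·  [P3 ends]
  14='a' goto ·  [P4 ends]
  15='ba' goto ·  [P5 ends]
  16='dcd' goto c→17
  17='dcdc' goto ·  [P6 ends]

BFS fail/out derivation:
  fail(1) 'd': from fail(0)=0 chase 'd': 0 ⇒ 0;  out=∅∪out(0)=∅
  fail(3) 'b': from fail(0)=0 chase 'b': 0 ⇒ 0;  out=∅∪out(0)=∅
  fail(14) 'a': from fail(0)=0 chase 'a': 0 ⇒ 0;  out={4}∪out(0)={4}
  fail(2) 'dc': from fail(1)=0 chase 'c': 0 ⇒ 0;  out={0}∪out(0)={0}
  fail(4) 'bd': from fail(3)=0 chase 'd': 0 ⇒ 1;  out=∅∪out(1)=∅
  fail(8) 'bb': from fail(3)=0 chase 'b': 0 ⇒ 3;  out=∅∪out(3)=∅
  fail(13) 'dd': from fail(1)=0 chase 'd': 0 ⇒ 1;  out={3}∪out(1)={3}
  fail(15) 'ba': from fail(3)=0 chase 'a': 0 ⇒ 14;  out={5}∪out(14)={4,5}
  fail(5) 'bdc': from fail(4)=1 chase 'c': 1 ⇒ 2;  out=∅∪out(2)={0}
  fail(9) 'bbd': from fail(8)=3 chase 'd': 3 ⇒ 4;  out=∅∪out(4)=∅
  fail(16) 'dcd': from fail(2)=0 chase 'd': 0 ⇒ 1;  out=∅∪out(1)=∅
  fail(6) 'bdcd': from fail(5)=2 chase 'd': 2 ⇒ 16;  out=∅∪out(16)=∅
  fail(10) 'bbda': from fail(9)=4 chase 'a': 4→1→0 ⇒ 14;  out=∅∪out(14)={4}
  fail(17) 'dcdc': from fail(16)=1 chase 'c': 1 ⇒ 2;  out={6}∪out(2)={0,6}
  fail(7) 'bdcdc': from fail(6)=16 chase 'c': 16 ⇒ 17;  out={1}∪out(17)={0,1,6}
  fail(11) 'bbdaa': from fail(10)=14 chase 'a': 14→0 ⇒ 14;  out=∅∪out(14)={4}
  fail(12) 'bbdaad': from fail(11)=14 chase 'd': 14→0 ⇒ 1;  out={2}∪out(1)={2}

Scan:
[0] read 'd'  n0⇒n1
[1] read 'c'  n1⇒n2  → match P0@[0:1]
[2] read 'a'  n2⇒n14 (via fail)  → match P4@[2:2]
[3] read 'a'  n14⇒n14 (via fail)  → match P4@[3:3]
[4] read 'd'  n14⇒n1 (via fail)
[5] read 'c'  n1⇒n2  → match P0@[4:5]
[6] read 'd'  n2⇒n16
[7] read 'd'  n16⇒n13 (via fail)  → match P3@[6:7]
[8] read 'b'  n13⇒n3 (via fail)
[9] read 'd'  n3⇒n4
[10] read 'c'  n4⇒n5  → match P0@[9:10]
[11] read 'd'  n5⇒n6
[12] read 'c'  n6⇒n7  → match P0@[11:12],P1@[8:12],P6@[9:12]
[13] read 'a'  n7⇒n14 (via fail)  → match P4@[13:13]
[14] read 'b'  n14⇒n3 (via fail)
[15] read 'a'  n3⇒n15  → match P4@[15:15],P5@[14:15]
[16] read 'd'  n15⇒n1 (via fail)
[17] read 'd'  n1⇒n13  → match P3@[16:17]
[18] read 'd'  n13⇒n13 (via fail)  → match P3@[17:18]
[19] read 'a'  n13⇒n14 (via fail)  → match P4@[19:19]
[20] read 'b'  n14⇒n3 (via fail)
[21] read 'd'  n3⇒n4
[22] read 'b'  n4⇒n3 (via fail)
[23] read 'a'  n3⇒n15  → match P4@[23:23],P5@[22:23]

Matches: [[1,0],[2,4],[3,4],[5,0],[7,3],[10,0],[12,0],[12,1],[12,6],[13,4],[15,4],[15,5],[17,3],[18,3],[19,4],[23,4],[23,5]]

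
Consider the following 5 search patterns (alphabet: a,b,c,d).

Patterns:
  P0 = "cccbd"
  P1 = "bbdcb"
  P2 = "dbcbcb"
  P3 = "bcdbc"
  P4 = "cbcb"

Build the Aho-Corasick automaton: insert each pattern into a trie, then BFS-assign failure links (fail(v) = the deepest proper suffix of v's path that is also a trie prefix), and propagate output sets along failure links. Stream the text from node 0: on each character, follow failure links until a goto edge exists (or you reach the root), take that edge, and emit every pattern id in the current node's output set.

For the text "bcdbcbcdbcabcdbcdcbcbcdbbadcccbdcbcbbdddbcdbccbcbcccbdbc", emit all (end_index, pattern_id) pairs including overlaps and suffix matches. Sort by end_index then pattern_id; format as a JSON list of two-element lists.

Construct AC machine:
Trie nodes:
  0='ε' goto b→6 c→1 d→11
  1='c' goto b→21 c→2
  2='cc' goto c→3
  3='ccc' goto b→4
  4='cccb' goto d→5
  5='cccbd' goto ·  [P0 ends]
  6='b' goto b→7 c→17
  7='bb' goto d→8
  8='bbd' goto c→9
  9='bbdc' goto b→10
  10='bbdcb' goto ·  [P1 ends]
  11='d' goto b→12
  12='db' goto c→13
  13='dbc' goto b→14
  14='dbcb' goto c→15
  15='dbcbc' goto b→16
  16='dbcbcb' goto ·  [P2 ends]
  17='bc' goto d→18
  18='bcd' goto b→19
  19='bcdb' goto c→20
  20='bcdbc' goto ·  [P3 ends]
  21='cb' goto c→22
  22='cbc' goto b→23
  23='cbcb' goto ·  [P4 ends]

Failure links (BFS by depth):
  n1('c'): parent n0 fail=0; on 'c' 0 → fail=0;  out ∅∪∅=∅
  n6('b'): parent n0 fail=0; on 'b' 0 → fail=0;  out ∅∪∅=∅
  n11('d'): parent n0 fail=0; on 'd' 0 → fail=0;  out ∅∪∅=∅
  n2('cc'): parent n1 fail=0; on 'c' 0 → fail=1;  out ∅∪∅=∅
  n7('bb'): parent n6 fail=0; on 'b' 0 → fail=6;  out ∅∪∅=∅
  n12('db'): parent n11 fail=0; on 'b' 0 → fail=6;  out ∅∪∅=∅
  n17('bc'): parent n6 fail=0; on 'c' 0 → fail=1;  out ∅∪∅=∅
  n21('cb'): parent n1 fail=0; on 'b' 0 → fail=6;  out ∅∪∅=∅
  n3('ccc'): parent n2 fail=1; on 'c' 1 → fail=2;  out ∅∪∅=∅
  n8('bbd'): parent n7 fail=6; on 'd' 6→0 → fail=11;  out ∅∪∅=∅
  n13('dbc'): parent n12 fail=6; on 'c' 6 → fail=17;  out ∅∪∅=∅
  n18('bcd'): parent n17 fail=1; on 'd' 1→0 → fail=11;  out ∅∪∅=∅
  n22('cbc'): parent n21 fail=6; on 'c' 6 → fail=17;  out ∅∪∅=∅
  n4('cccb'): parent n3 fail=2; on 'b' 2→1 → fail=21;  out ∅∪∅=∅
  n9('bbdc'): parent n8 fail=11; on 'c' 11→0 → fail=1;  out ∅∪∅=∅
  n14('dbcb'): parent n13 fail=17; on 'b' 17→1 → fail=21;  out ∅∪∅=∅
  n19('bcdb'): parent n18 fail=11; on 'b' 11 → fail=12;  out ∅∪∅=∅
  n23('cbcb'): parent n22 fail=17; on 'b' 17→1 → fail=21;  out {4}∪∅={4}
  n5('cccbd'): parent n4 fail=21; on 'd' 21→6→0 → fail=11;  out {0}∪∅={0}
  n10('bbdcb'): parent n9 fail=1; on 'b' 1 → fail=21;  out {1}∪∅={1}
  n15('dbcbc'): parent n14 fail=21; on 'c' 21 → fail=22;  out ∅∪∅=∅
  n20('bcdbc'): parent n19 fail=12; on 'c' 12 → fail=13;  out {3}∪∅={3}
  n16('dbcbcb'): parent n15 fail=22; on 'b' 22 → fail=23;  out {2}∪{4}={2,4}

Scan:
pos 0 'b': at 6
pos 1 'c': at 17
pos 2 'd': at 18
pos 3 'b': at 19
pos 4 'c': at 20  ** P3@[0:4]
pos 5 'b': at 14 (fail-walked)
pos 6 'c': at 15
pos 7 'd': at 18 (fail-walked)
pos 8 'b': at 19
pos 9 'c': at 20  ** P3@[5:9]
pos 10 'a': at 0 (fail-walked)
pos 11 'b': at 6
pos 12 'c': at 17
pos 13 'd': at 18
pos 14 'b': at 19
pos 15 'c': at 20  ** P3@[11:15]
pos 16 'd': at 18 (fail-walked)
pos 17 'c': at 1 (fail-walked)
pos 18 'b': at 21
pos 19 'c': at 22
pos 20 'b': at 23  ** P4@[17:20]
pos 21 'c': at 22 (fail-walked)
pos 22 'd': at 18 (fail-walked)
pos 23 'b': at 19
pos 24 'b': at 7 (fail-walked)
pos 25 'a': at 0 (fail-walked)
pos 26 'd': at 11
pos 27 'c': at 1 (fail-walked)
pos 28 'c': at 2
pos 29 'c': at 3
pos 30 'b': at 4
pos 31 'd': at 5  ** P0@[27:31]
pos 32 'c': at 1 (fail-walked)
pos 33 'b': at 21
pos 34 'c': at 22
pos 35 'b': at 23  ** P4@[32:35]
pos 36 'b': at 7 (fail-walked)
pos 37 'd': at 8
pos 38 'd': at 11 (fail-walked)
pos 39 'd': at 11 (fail-walked)
pos 40 'b': at 12
pos 41 'c': at 13
pos 42 'd': at 18 (fail-walked)
pos 43 'b': at 19
pos 44 'c': at 20  ** P3@[40:44]
pos 45 'c': at 2 (fail-walked)
pos 46 'b': at 21 (fail-walked)
pos 47 'c': at 22
pos 48 'b': at 23  ** P4@[45:48]
pos 49 'c': at 22 (fail-walked)
pos 50 'c': at 2 (fail-walked)
pos 51 'c': at 3
pos 52 'b': at 4
pos 53 'd': at 5  ** P0@[49:53]
pos 54 'b': at 12 (fail-walked)
pos 55 'c': at 13

Result: [[4,3],[9,3],[15,3],[20,4],[31,0],[35,4],[44,3],[48,4],[53,0]]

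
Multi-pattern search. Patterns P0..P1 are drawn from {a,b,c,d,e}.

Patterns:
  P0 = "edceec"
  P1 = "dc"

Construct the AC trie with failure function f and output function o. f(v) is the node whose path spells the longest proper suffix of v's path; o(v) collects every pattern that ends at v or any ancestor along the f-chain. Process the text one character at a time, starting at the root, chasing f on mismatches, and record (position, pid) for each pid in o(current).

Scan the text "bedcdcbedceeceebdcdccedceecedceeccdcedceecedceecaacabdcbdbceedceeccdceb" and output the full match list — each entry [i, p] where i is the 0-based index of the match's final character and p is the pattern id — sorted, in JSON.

Build automaton:
Trie (insert patterns):
  0='ε' goto d→7 e→1
  1='e' goto d→2
  2='ed' goto c→3
  3='edc' goto e→4
  4='edce' goto e→5
  5='edcee' goto c→6
  6='edceec' goto ·  ←P0
  7='d' goto c→8
  8='dc' goto ·  ←P1

Failure links (BFS by depth):
  fail(1) 'e': from fail(0)=0 chase 'e': 0 ⇒ 0;  out=∅∪out(0)=∅
  fail(7) 'd': from fail(0)=0 chase 'd': 0 ⇒ 0;  out=∅∪out(0)=∅
  fail(2) 'ed': from fail(1)=0 chase 'd': 0 ⇒ 7;  out=∅∪out(7)=∅
  fail(8) 'dc': from fail(7)=0 chase 'c': 0 ⇒ 0;  out={1}∪out(0)={1}
  fail(3) 'edc': from fail(2)=7 chase 'c': 7 ⇒ 8;  out=∅∪out(8)={1}
  fail(4) 'edce': from fail(3)=8 chase 'e': 8→0 ⇒ 1;  out=∅∪out(1)=∅
  fail(5) 'edcee': from fail(4)=1 chase 'e': 1→0 ⇒ 1;  out=∅∪out(1)=∅
  fail(6) 'edceec': from fail(5)=1 chase 'c': 1→0 ⇒ 0;  out={0}∪out(0)={0}

Text stream:
[0] read 'b'  n0⇒n0
[1] read 'e'  n0⇒n1
[2] read 'd'  n1⇒n2
[3] read 'c'  n2⇒n3  emit P1@[2:3]
[4] read 'd'  n3⇒n7 (fail-walked)
[5] read 'c'  n7⇒n8  emit P1@[4:5]
[6] read 'b'  n8⇒n0 (fail-walked)
[7] read 'e'  n0⇒n1
[8] read 'd'  n1⇒n2
[9] read 'c'  n2⇒n3  emit P1@[8:9]
[10] read 'e'  n3⇒n4
[11] read 'e'  n4⇒n5
[12] read 'c'  n5⇒n6  emit P0@[7:12]
[13] read 'e'  n6⇒n1 (fail-walked)
[14] read 'e'  n1⇒n1 (fail-walked)
[15] read 'b'  n1⇒n0 (fail-walked)
[16] read 'd'  n0⇒n7
[17] read 'c'  n7⇒n8  emit P1@[16:17]
[18] read 'd'  n8⇒n7 (fail-walked)
[19] read 'c'  n7⇒n8  emit P1@[18:19]
[20] read 'c'  n8⇒n0 (fail-walked)
[21] read 'e'  n0⇒n1
[22] read 'd'  n1⇒n2
[23] read 'c'  n2⇒n3  emit P1@[22:23]
[24] read 'e'  n3⇒n4
[25] read 'e'  n4⇒n5
[26] read 'c'  n5⇒n6  emit P0@[21:26]
[27] read 'e'  n6⇒n1 (fail-walked)
[28] read 'd'  n1⇒n2
[29] read 'c'  n2⇒n3  emit P1@[28:29]
[30] read 'e'  n3⇒n4
[31] read 'e'  n4⇒n5
[32] read 'c'  n5⇒n6  emit P0@[27:32]
[33] read 'c'  n6⇒n0 (fail-walked)
[34] read 'd'  n0⇒n7
[35] read 'c'  n7⇒n8  emit P1@[34:35]
[36] read 'e'  n8⇒n1 (fail-walked)
[37] read 'd'  n1⇒n2
[38] read 'c'  n2⇒n3  emit P1@[37:38]
[39] read 'e'  n3⇒n4
[40] read 'e'  n4⇒n5
[41] read 'c'  n5⇒n6  emit P0@[36:41]
[42] read 'e'  n6⇒n1 (fail-walked)
[43] read 'd'  n1⇒n2
[44] read 'c'  n2⇒n3  emit P1@[43:44]
[45] read 'e'  n3⇒n4
[46] read 'e'  n4⇒n5
[47] read 'c'  n5⇒n6  emit P0@[42:47]
[48] read 'a'  n6⇒n0 (fail-walked)
[49] read 'a'  n0⇒n0
[50] read 'c'  n0⇒n0
[51] read 'a'  n0⇒n0
[52] read 'b'  n0⇒n0
[53] read 'd'  n0⇒n7
[54] read 'c'  n7⇒n8  emit P1@[53:54]
[55] read 'b'  n8⇒n0 (fail-walked)
[56] read 'd'  n0⇒n7
[57] read 'b'  n7⇒n0 (fail-walked)
[58] read 'c'  n0⇒n0
[59] read 'e'  n0⇒n1
[60] read 'e'  n1⇒n1 (fail-walked)
[61] read 'd'  n1⇒n2
[62] read 'c'  n2⇒n3  emit P1@[61:62]
[63] read 'e'  n3⇒n4
[64] read 'e'  n4⇒n5
[65] read 'c'  n5⇒n6  emit P0@[60:65]
[66] read 'c'  n6⇒n0 (fail-walked)
[67] read 'd'  n0⇒n7
[68] read 'c'  n7⇒n8  emit P1@[67:68]
[69] read 'e'  n8⇒n1 (fail-walked)
[70] read 'b'  n1⇒n0 (fail-walked)

All matches (sorted): [[3,1],[5,1],[9,1],[12,0],[17,1],[19,1],[23,1],[26,0],[29,1],[32,0],[35,1],[38,1],[41,0],[44,1],[47,0],[54,1],[62,1],[65,0],[68,1]]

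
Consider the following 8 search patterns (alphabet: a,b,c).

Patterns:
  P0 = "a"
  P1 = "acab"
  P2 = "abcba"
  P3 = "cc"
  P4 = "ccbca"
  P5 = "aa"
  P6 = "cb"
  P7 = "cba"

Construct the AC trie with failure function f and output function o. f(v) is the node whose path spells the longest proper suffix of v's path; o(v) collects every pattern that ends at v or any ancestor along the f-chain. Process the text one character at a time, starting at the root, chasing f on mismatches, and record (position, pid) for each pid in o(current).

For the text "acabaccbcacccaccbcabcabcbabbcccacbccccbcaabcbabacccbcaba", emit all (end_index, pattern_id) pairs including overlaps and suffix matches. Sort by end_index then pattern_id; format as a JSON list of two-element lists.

Build automaton:
Trie (insert patterns):
  0='ε' goto a→1 c→9
  1='a' goto a→14 b→5 c→2  [P0 ends]
  2='ac' goto a→3
  3='aca' goto b→4
  4='acab' goto ·  [P1 ends]
  5='ab' goto c→6
  6='abc' goto b→7
  7='abcb' goto a→8
  8='abcba' goto ·  [P2 ends]
  9='c' goto b→15 c→10
  10='cc' goto b→11  [P3 ends]
  11='ccb' goto c→12
  12='ccbc' goto a→13
  13='ccbca' goto ·  [P4 ends]
  14='aa' goto ·  [P5 ends]
  15='cb' goto a→16  [P6 ends]
  16='cba' goto ·  [P7 ends]

Failure links (BFS by depth):
  fail(1) 'a': from fail(0)=0 chase 'a': 0 ⇒ 0;  out={0}∪out(0)={0}
  fail(9) 'c': from fail(0)=0 chase 'c': 0 ⇒ 0;  out=∅∪out(0)=∅
  fail(2) 'ac': from fail(1)=0 chase 'c': 0 ⇒ 9;  out=∅∪out(9)=∅
  fail(5) 'ab': from fail(1)=0 chase 'b': 0 ⇒ 0;  out=∅∪out(0)=∅
  fail(10) 'cc': from fail(9)=0 chase 'c': 0 ⇒ 9;  out={3}∪out(9)={3}
  fail(14) 'aa': from fail(1)=0 chase 'a': 0 ⇒ 1;  out={5}∪out(1)={0,5}
  fail(15) 'cb': from fail(9)=0 chase 'b': 0 ⇒ 0;  out={6}∪out(0)={6}
  fail(3) 'aca': from fail(2)=9 chase 'a': 9→0 ⇒ 1;  out=∅∪out(1)={0}
  fail(6) 'abc': from fail(5)=0 chase 'c': 0 ⇒ 9;  out=∅∪out(9)=∅
  fail(11) 'ccb': from fail(10)=9 chase 'b': 9 ⇒ 15;  out=∅∪out(15)={6}
  fail(16) 'cba': from fail(15)=0 chase 'a': 0 ⇒ 1;  out={7}∪out(1)={0,7}
  fail(4) 'acab': from fail(3)=1 chase 'b': 1 ⇒ 5;  out={1}∪out(5)={1}
  fail(7) 'abcb': from fail(6)=9 chase 'b': 9 ⇒ 15;  out=∅∪out(15)={6}
  fail(12) 'ccbc': from fail(11)=15 chase 'c': 15→0 ⇒ 9;  out=∅∪out(9)=∅
  fail(8) 'abcba': from fail(7)=15 chase 'a': 15 ⇒ 16;  out={2}∪out(16)={0,2,7}
  fail(13) 'ccbca': from fail(12)=9 chase 'a': 9→0 ⇒ 1;  out={4}∪out(1)={0,4}

Text stream:
i=0 'a': node 0→1  ** P0@[0:0]
i=1 'c': node 1→2
i=2 'a': node 2→3  ** P0@[2:2]
i=3 'b': node 3→4  ** P1@[0:3]
i=4 'a': node 4→1 ·f  ** P0@[4:4]
i=5 'c': node 1→2
i=6 'c': node 2→10 ·f  ** P3@[5:6]
i=7 'b': node 10→11  ** P6@[6:7]
i=8 'c': node 11→12
i=9 'a': node 12→13  ** P0@[9:9],P4@[5:9]
i=10 'c': node 13→2 ·f
i=11 'c': node 2→10 ·f  ** P3@[10:11]
i=12 'c': node 10→10 ·f  ** P3@[11:12]
i=13 'a': node 10→1 ·f  ** P0@[13:13]
i=14 'c': node 1→2
i=15 'c': node 2→10 ·f  ** P3@[14:15]
i=16 'b': node 10→11  ** P6@[15:16]
i=17 'c': node 11→12
i=18 'a': node 12→13  ** P0@[18:18],P4@[14:18]
i=19 'b': node 13→5 ·f
i=20 'c': node 5→6
i=21 'a': node 6→1 ·f  ** P0@[21:21]
i=22 'b': node 1→5
i=23 'c': node 5→6
i=24 'b': node 6→7  ** P6@[23:24]
i=25 'a': node 7→8  ** P0@[25:25],P2@[21:25],P7@[23:25]
i=26 'b': node 8→5 ·f
i=27 'b': node 5→0 ·f
i=28 'c': node 0→9
i=29 'c': node 9→10  ** P3@[28:29]
i=30 'c': node 10→10 ·f  ** P3@[29:30]
i=31 'a': node 10→1 ·f  ** P0@[31:31]
i=32 'c': node 1→2
i=33 'b': node 2→15 ·f  ** P6@[32:33]
i=34 'c': node 15→9 ·f
i=35 'c': node 9→10  ** P3@[34:35]
i=36 'c': node 10→10 ·f  ** P3@[35:36]
i=37 'c': node 10→10 ·f  ** P3@[36:37]
i=38 'b': node 10→11  ** P6@[37:38]
i=39 'c': node 11→12
i=40 'a': node 12→13  ** P0@[40:40],P4@[36:40]
i=41 'a': node 13→14 ·f  ** P0@[41:41],P5@[40:41]
i=42 'b': node 14→5 ·f
i=43 'c': node 5→6
i=44 'b': node 6→7  ** P6@[43:44]
i=45 'a': node 7→8  ** P0@[45:45],P2@[41:45],P7@[43:45]
i=46 'b': node 8→5 ·f
i=47 'a': node 5→1 ·f  ** P0@[47:47]
i=48 'c': node 1→2
i=49 'c': node 2→10 ·f  ** P3@[48:49]
i=50 'c': node 10→10 ·f  ** P3@[49:50]
i=51 'b': node 10→11  ** P6@[50:51]
i=52 'c': node 11→12
i=53 'a': node 12→13  ** P0@[53:53],P4@[49:53]
i=54 'b': node 13→5 ·f
i=55 'a': node 5→1 ·f  ** P0@[55:55]

Result: [[0,0],[2,0],[3,1],[4,0],[6,3],[7,6],[9,0],[9,4],[11,3],[12,3],[13,0],[15,3],[16,6],[18,0],[18,4],[21,0],[24,6],[25,0],[25,2],[25,7],[29,3],[30,3],[31,0],[33,6],[35,3],[36,3],[37,3],[38,6],[40,0],[40,4],[41,0],[41,5],[44,6],[45,0],[45,2],[45,7],[47,0],[49,3],[50,3],[51,6],[53,0],[53,4],[55,0]]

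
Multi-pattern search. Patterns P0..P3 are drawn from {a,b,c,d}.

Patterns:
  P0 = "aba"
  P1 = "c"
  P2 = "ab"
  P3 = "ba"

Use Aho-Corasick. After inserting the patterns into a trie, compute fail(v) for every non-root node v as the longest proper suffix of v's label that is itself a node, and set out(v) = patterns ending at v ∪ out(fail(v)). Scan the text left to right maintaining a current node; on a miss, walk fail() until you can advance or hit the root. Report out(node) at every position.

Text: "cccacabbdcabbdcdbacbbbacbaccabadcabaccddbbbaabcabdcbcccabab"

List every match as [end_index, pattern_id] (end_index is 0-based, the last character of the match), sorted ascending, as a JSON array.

Build:
Trie (insert patterns):
  0='ε' goto a→1 b→5 c→4
  1='a' goto b→2
  2='ab' goto a→3  [P2 ends]
  3='aba' goto ·  [P0 ends]
  4='c' goto ·  [P1 ends]
  5='b' goto a→6
  6='ba' goto ·  [P3 ends]

Failure links (BFS by depth):
  n1('a'): parent n0 fail=0; on 'a' 0 → fail=0;  out ∅∪∅=∅
  n4('c'): parent n0 fail=0; on 'c' 0 → fail=0;  out {1}∪∅={1}
  n5('b'): parent n0 fail=0; on 'b' 0 → fail=0;  out ∅∪∅=∅
  n2('ab'): parent n1 fail=0; on 'b' 0 → fail=5;  out {2}∪∅={2}
  n6('ba'): parent n5 fail=0; on 'a' 0 → fail=1;  out {3}∪∅={3}
  n3('aba'): parent n2 fail=5; on 'a' 5 → fail=6;  out {0}∪{3}={0,3}

Run:
[0] read 'c'  n0⇒n4  ** P1@[0:0]
[1] read 'c'  n4⇒n4 ·f  ** P1@[1:1]
[2] read 'c'  n4⇒n4 ·f  ** P1@[2:2]
[3] read 'a'  n4⇒n1 ·f
[4] read 'c'  n1⇒n4 ·f  ** P1@[4:4]
[5] read 'a'  n4⇒n1 ·f
[6] read 'b'  n1⇒n2  ** P2@[5:6]
[7] read 'b'  n2⇒n5 ·f
[8] read 'd'  n5⇒n0 ·f
[9] read 'c'  n0⇒n4  ** P1@[9:9]
[10] read 'a'  n4⇒n1 ·f
[11] read 'b'  n1⇒n2  ** P2@[10:11]
[12] read 'b'  n2⇒n5 ·f
[13] read 'd'  n5⇒n0 ·f
[14] read 'c'  n0⇒n4  ** P1@[14:14]
[15] read 'd'  n4⇒n0 ·f
[16] read 'b'  n0⇒n5
[17] read 'a'  n5⇒n6  ** P3@[16:17]
[18] read 'c'  n6⇒n4 ·f  ** P1@[18:18]
[19] read 'b'  n4⇒n5 ·f
[20] read 'b'  n5⇒n5 ·f
[21] read 'b'  n5⇒n5 ·f
[22] read 'a'  n5⇒n6  ** P3@[21:22]
[23] read 'c'  n6⇒n4 ·f  ** P1@[23:23]
[24] read 'b'  n4⇒n5 ·f
[25] read 'a'  n5⇒n6  ** P3@[24:25]
[26] read 'c'  n6⇒n4 ·f  ** P1@[26:26]
[27] read 'c'  n4⇒n4 ·f  ** P1@[27:27]
[28] read 'a'  n4⇒n1 ·f
[29] read 'b'  n1⇒n2  ** P2@[28:29]
[30] read 'a'  n2⇒n3  ** P0@[28:30],P3@[29:30]
[31] read 'd'  n3⇒n0 ·f
[32] read 'c'  n0⇒n4  ** P1@[32:32]
[33] read 'a'  n4⇒n1 ·f
[34] read 'b'  n1⇒n2  ** P2@[33:34]
[35] read 'a'  n2⇒n3  ** P0@[33:35],P3@[34:35]
[36] read 'c'  n3⇒n4 ·f  ** P1@[36:36]
[37] read 'c'  n4⇒n4 ·f  ** P1@[37:37]
[38] read 'd'  n4⇒n0 ·f
[39] read 'd'  n0⇒n0
[40] read 'b'  n0⇒n5
[41] read 'b'  n5⇒n5 ·f
[42] read 'b'  n5⇒n5 ·f
[43] read 'a'  n5⇒n6  ** P3@[42:43]
[44] read 'a'  n6⇒n1 ·f
[45] read 'b'  n1⇒n2  ** P2@[44:45]
[46] read 'c'  n2⇒n4 ·f  ** P1@[46:46]
[47] read 'a'  n4⇒n1 ·f
[48] read 'b'  n1⇒n2  ** P2@[47:48]
[49] read 'd'  n2⇒n0 ·f
[50] read 'c'  n0⇒n4  ** P1@[50:50]
[51] read 'b'  n4⇒n5 ·f
[52] read 'c'  n5⇒n4 ·f  ** P1@[52:52]
[53] read 'c'  n4⇒n4 ·f  ** P1@[53:53]
[54] read 'c'  n4⇒n4 ·f  ** P1@[54:54]
[55] read 'a'  n4⇒n1 ·f
[56] read 'b'  n1⇒n2  ** P2@[55:56]
[57] read 'a'  n2⇒n3  ** P0@[55:57],P3@[56:57]
[58] read 'b'  n3⇒n2 ·f  ** P2@[57:58]

All matches (sorted): [[0,1],[1,1],[2,1],[4,1],[6,2],[9,1],[11,2],[14,1],[17,3],[18,1],[22,3],[23,1],[25,3],[26,1],[27,1],[29,2],[30,0],[30,3],[32,1],[34,2],[35,0],[35,3],[36,1],[37,1],[43,3],[45,2],[46,1],[48,2],[50,1],[52,1],[53,1],[54,1],[56,2],[57,0],[57,3],[58,2]]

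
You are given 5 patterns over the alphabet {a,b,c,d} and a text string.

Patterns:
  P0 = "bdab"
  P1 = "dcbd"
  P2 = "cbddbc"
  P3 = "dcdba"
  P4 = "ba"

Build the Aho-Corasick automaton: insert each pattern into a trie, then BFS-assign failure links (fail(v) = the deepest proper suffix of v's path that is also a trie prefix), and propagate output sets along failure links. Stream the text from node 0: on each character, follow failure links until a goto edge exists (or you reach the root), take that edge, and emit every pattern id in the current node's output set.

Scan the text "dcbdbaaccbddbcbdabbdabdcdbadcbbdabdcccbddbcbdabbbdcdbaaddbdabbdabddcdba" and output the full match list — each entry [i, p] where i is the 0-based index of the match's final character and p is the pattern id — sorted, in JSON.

Build automaton:
Trie nodes:
  n0 'ε': b→1 c→9 d→5
  n1 'b': a→18 d→2
  n2 'bd': a→3
  n3 'bda': b→4
  n4 'bdab': ·  ←P0
  n5 'd': c→6
  n6 'dc': b→7 d→15
  n7 'dcb': d→8
  n8 'dcbd': ·  ←P1
  n9 'c': b→10
  n10 'cb': d→11
  n11 'cbd': d→12
  n12 'cbdd': b→13
  n13 'cbddb': c→14
  n14 'cbddbc': ·  ←P2
  n15 'dcd': b→16
  n16 'dcdb': a→17
  n17 'dcdba': ·  ←P3
  n18 'ba': ·  ←P4

BFS fail/out derivation:
  fail(1) 'b': from fail(0)=0 chase 'b': 0 ⇒ 0;  out=∅∪out(0)=∅
  fail(5) 'd': from fail(0)=0 chase 'd': 0 ⇒ 0;  out=∅∪out(0)=∅
  fail(9) 'c': from fail(0)=0 chase 'c': 0 ⇒ 0;  out=∅∪out(0)=∅
  fail(2) 'bd': from fail(1)=0 chase 'd': 0 ⇒ 5;  out=∅∪out(5)=∅
  fail(6) 'dc': from fail(5)=0 chase 'c': 0 ⇒ 9;  out=∅∪out(9)=∅
  fail(10) 'cb': from fail(9)=0 chase 'b': 0 ⇒ 1;  out=∅∪out(1)=∅
  fail(18) 'ba': from fail(1)=0 chase 'a': 0 ⇒ 0;  out={4}∪out(0)={4}
  fail(3) 'bda': from fail(2)=5 chase 'a': 5→0 ⇒ 0;  out=∅∪out(0)=∅
  fail(7) 'dcb': from fail(6)=9 chase 'b': 9 ⇒ 10;  out=∅∪out(10)=∅
  fail(11) 'cbd': from fail(10)=1 chase 'd': 1 ⇒ 2;  out=∅∪out(2)=∅
  fail(15) 'dcd': from fail(6)=9 chase 'd': 9→0 ⇒ 5;  out=∅∪out(5)=∅
  fail(4) 'bdab': from fail(3)=0 chase 'b': 0 ⇒ 1;  out={0}∪out(1)={0}
  fail(8) 'dcbd': from fail(7)=10 chase 'd': 10 ⇒ 11;  out={1}∪out(11)={1}
  fail(12) 'cbdd': from fail(11)=2 chase 'd': 2→5→0 ⇒ 5;  out=∅∪out(5)=∅
  fail(16) 'dcdb': from fail(15)=5 chase 'b': 5→0 ⇒ 1;  out=∅∪out(1)=∅
  fail(13) 'cbddb': from fail(12)=5 chase 'b': 5→0 ⇒ 1;  out=∅∪out(1)=∅
  fail(17) 'dcdba': from fail(16)=1 chase 'a': 1 ⇒ 18;  out={3}∪out(18)={3,4}
  fail(14) 'cbddbc': from fail(13)=1 chase 'c': 1→0 ⇒ 9;  out={2}∪out(9)={2}

Scan:
i=0 'd': node 0→5
i=1 'c': node 5→6
i=2 'b': node 6→7
i=3 'd': node 7→8  ** P1@[0:3]
i=4 'b': node 8→1 (fail-walked)
i=5 'a': node 1→18  ** P4@[4:5]
i=6 'a': node 18→0 (fail-walked)
i=7 'c': node 0→9
i=8 'c': node 9→9 (fail-walked)
i=9 'b': node 9→10
i=10 'd': node 10→11
i=11 'd': node 11→12
i=12 'b': node 12→13
i=13 'c': node 13→14  ** P2@[8:13]
i=14 'b': node 14→10 (fail-walked)
i=15 'd': node 10→11
i=16 'a': node 11→3 (fail-walked)
i=17 'b': node 3→4  ** P0@[14:17]
i=18 'b': node 4→1 (fail-walked)
i=19 'd': node 1→2
i=20 'a': node 2→3
i=21 'b': node 3→4  ** P0@[18:21]
i=22 'd': node 4→2 (fail-walked)
i=23 'c': node 2→6 (fail-walked)
i=24 'd': node 6→15
i=25 'b': node 15→16
i=26 'a': node 16→17  ** P3@[22:26],P4@[25:26]
i=27 'd': node 17→5 (fail-walked)
i=28 'c': node 5→6
i=29 'b': node 6→7
i=30 'b': node 7→1 (fail-walked)
i=31 'd': node 1→2
i=32 'a': node 2→3
i=33 'b': node 3→4  ** P0@[30:33]
i=34 'd': node 4→2 (fail-walked)
i=35 'c': node 2→6 (fail-walked)
i=36 'c': node 6→9 (fail-walked)
i=37 'c': node 9→9 (fail-walked)
i=38 'b': node 9→10
i=39 'd': node 10→11
i=40 'd': node 11→12
i=41 'b': node 12→13
i=42 'c': node 13→14  ** P2@[37:42]
i=43 'b': node 14→10 (fail-walked)
i=44 'd': node 10→11
i=45 'a': node 11→3 (fail-walked)
i=46 'b': node 3→4  ** P0@[43:46]
i=47 'b': node 4→1 (fail-walked)
i=48 'b': node 1→1 (fail-walked)
i=49 'd': node 1→2
i=50 'c': node 2→6 (fail-walked)
i=51 'd': node 6→15
i=52 'b': node 15→16
i=53 'a': node 16→17  ** P3@[49:53],P4@[52:53]
i=54 'a': node 17→0 (fail-walked)
i=55 'd': node 0→5
i=56 'd': node 5→5 (fail-walked)
i=57 'b': node 5→1 (fail-walked)
i=58 'd': node 1→2
i=59 'a': node 2→3
i=60 'b': node 3→4  ** P0@[57:60]
i=61 'b': node 4→1 (fail-walked)
i=62 'd': node 1→2
i=63 'a': node 2→3
i=64 'b': node 3→4  ** P0@[61:64]
i=65 'd': node 4→2 (fail-walked)
i=66 'd': node 2→5 (fail-walked)
i=67 'c': node 5→6
i=68 'd': node 6→15
i=69 'b': node 15→16
i=70 'a': node 16→17  ** P3@[66:70],P4@[69:70]

All matches (sorted): [[3,1],[5,4],[13,2],[17,0],[21,0],[26,3],[26,4],[33,0],[42,2],[46,0],[53,3],[53,4],[60,0],[64,0],[70,3],[70,4]]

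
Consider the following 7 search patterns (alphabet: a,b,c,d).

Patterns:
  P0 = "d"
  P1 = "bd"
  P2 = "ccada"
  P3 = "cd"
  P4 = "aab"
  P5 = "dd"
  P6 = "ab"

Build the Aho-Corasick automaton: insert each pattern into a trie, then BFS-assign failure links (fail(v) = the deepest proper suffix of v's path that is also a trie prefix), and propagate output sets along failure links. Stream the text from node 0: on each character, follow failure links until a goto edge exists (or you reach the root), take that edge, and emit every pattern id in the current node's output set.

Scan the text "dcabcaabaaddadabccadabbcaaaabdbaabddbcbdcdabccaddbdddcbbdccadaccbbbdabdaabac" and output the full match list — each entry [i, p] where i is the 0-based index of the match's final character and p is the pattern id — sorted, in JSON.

Construct AC machine:
Trie nodes:
  n0 'ε': a→10 b→2 c→4 d→1
  n1 'd': d→13  ←P0
  n2 'b': d→3
  n3 'bd': ·  ←P1
  n4 'c': c→5 d→9
  n5 'cc': a→6
  n6 'cca': d→7
  n7 'ccad': a→8
  n8 'ccada': ·  ←P2
  n9 'cd': ·  ←P3
  n10 'a': a→11 b→14
  n11 'aa': b→12
  n12 'aab': ·  ←P4
  n13 'dd': ·  ←P5
  n14 'ab': ·  ←P6

Failure links (BFS by depth):
  fail(1) 'd': from fail(0)=0 chase 'd': 0 ⇒ 0;  out={0}∪out(0)={0}
  fail(2) 'b': from fail(0)=0 chase 'b': 0 ⇒ 0;  out=∅∪out(0)=∅
  fail(4) 'c': from fail(0)=0 chase 'c': 0 ⇒ 0;  out=∅∪out(0)=∅
  fail(10) 'a': from fail(0)=0 chase 'a': 0 ⇒ 0;  out=∅∪out(0)=∅
  fail(3) 'bd': from fail(2)=0 chase 'd': 0 ⇒ 1;  out={1}∪out(1)={0,1}
  fail(5) 'cc': from fail(4)=0 chase 'c': 0 ⇒ 4;  out=∅∪out(4)=∅
  fail(9) 'cd': from fail(4)=0 chase 'd': 0 ⇒ 1;  out={3}∪out(1)={0,3}
  fail(11) 'aa': from fail(10)=0 chase 'a': 0 ⇒ 10;  out=∅∪out(10)=∅
  fail(13) 'dd': from fail(1)=0 chase 'd': 0 ⇒ 1;  out={5}∪out(1)={0,5}
  fail(14) 'ab': from fail(10)=0 chase 'b': 0 ⇒ 2;  out={6}∪out(2)={6}
  fail(6) 'cca': from fail(5)=4 chase 'a': 4→0 ⇒ 10;  out=∅∪out(10)=∅
  fail(12) 'aab': from fail(11)=10 chase 'b': 10 ⇒ 14;  out={4}∪out(14)={4,6}
  fail(7) 'ccad': from fail(6)=10 chase 'd': 10→0 ⇒ 1;  out=∅∪out(1)={0}
  fail(8) 'ccada': from fail(7)=1 chase 'a': 1→0 ⇒ 10;  out={2}∪out(10)={2}

Text stream:
[0] read 'd'  n0⇒n1  ** P0@[0:0]
[1] read 'c'  n1⇒n4 ·f
[2] read 'a'  n4⇒n10 ·f
[3] read 'b'  n10⇒n14  ** P6@[2:3]
[4] read 'c'  n14⇒n4 ·f
[5] read 'a'  n4⇒n10 ·f
[6] read 'a'  n10⇒n11
[7] read 'b'  n11⇒n12  ** P4@[5:7],P6@[6:7]
[8] read 'a'  n12⇒n10 ·f
[9] read 'a'  n10⇒n11
[10] read 'd'  n11⇒n1 ·f  ** P0@[10:10]
[11] read 'd'  n1⇒n13  ** P0@[11:11],P5@[10:11]
[12] read 'a'  n13⇒n10 ·f
[13] read 'd'  n10⇒n1 ·f  ** P0@[13:13]
[14] read 'a'  n1⇒n10 ·f
[15] read 'b'  n10⇒n14  ** P6@[14:15]
[16] read 'c'  n14⇒n4 ·f
[17] read 'c'  n4⇒n5
[18] read 'a'  n5⇒n6
[19] read 'd'  n6⇒n7  ** P0@[19:19]
[20] read 'a'  n7⇒n8  ** P2@[16:20]
[21] read 'b'  n8⇒n14 ·f  ** P6@[20:21]
[22] read 'b'  n14⇒n2 ·f
[23] read 'c'  n2⇒n4 ·f
[24] read 'a'  n4⇒n10 ·f
[25] read 'a'  n10⇒n11
[26] read 'a'  n11⇒n11 ·f
[27] read 'a'  n11⇒n11 ·f
[28] read 'b'  n11⇒n12  ** P4@[26:28],P6@[27:28]
[29] read 'd'  n12⇒n3 ·f  ** P0@[29:29],P1@[28:29]
[30] read 'b'  n3⇒n2 ·f
[31] read 'a'  n2⇒n10 ·f
[32] read 'a'  n10⇒n11
[33] read 'b'  n11⇒n12  ** P4@[31:33],P6@[32:33]
[34] read 'd'  n12⇒n3 ·f  ** P0@[34:34],P1@[33:34]
[35] read 'd'  n3⇒n13 ·f  ** P0@[35:35],P5@[34:35]
[36] read 'b'  n13⇒n2 ·f
[37] read 'c'  n2⇒n4 ·f
[38] read 'b'  n4⇒n2 ·f
[39] read 'd'  n2⇒n3  ** P0@[39:39],P1@[38:39]
[40] read 'c'  n3⇒n4 ·f
[41] read 'd'  n4⇒n9  ** P0@[41:41],P3@[40:41]
[42] read 'a'  n9⇒n10 ·f
[43] read 'b'  n10⇒n14  ** P6@[42:43]
[44] read 'c'  n14⇒n4 ·f
[45] read 'c'  n4⇒n5
[46] read 'a'  n5⇒n6
[47] read 'd'  n6⇒n7  ** P0@[47:47]
[48] read 'd'  n7⇒n13 ·f  ** P0@[48:48],P5@[47:48]
[49] read 'b'  n13⇒n2 ·f
[50] read 'd'  n2⇒n3  ** P0@[50:50],P1@[49:50]
[51] read 'd'  n3⇒n13 ·f  ** P0@[51:51],P5@[50:51]
[52] read 'd'  n13⇒n13 ·f  ** P0@[52:52],P5@[51:52]
[53] read 'c'  n13⇒n4 ·f
[54] read 'b'  n4⇒n2 ·f
[55] read 'b'  n2⇒n2 ·f
[56] read 'd'  n2⇒n3  ** P0@[56:56],P1@[55:56]
[57] read 'c'  n3⇒n4 ·f
[58] read 'c'  n4⇒n5
[59] read 'a'  n5⇒n6
[60] read 'd'  n6⇒n7  ** P0@[60:60]
[61] read 'a'  n7⇒n8  ** P2@[57:61]
[62] read 'c'  n8⇒n4 ·f
[63] read 'c'  n4⇒n5
[64] read 'b'  n5⇒n2 ·f
[65] read 'b'  n2⇒n2 ·f
[66] read 'b'  n2⇒n2 ·f
[67] read 'd'  n2⇒n3  ** P0@[67:67],P1@[66:67]
[68] read 'a'  n3⇒n10 ·f
[69] read 'b'  n10⇒n14  ** P6@[68:69]
[70] read 'd'  n14⇒n3 ·f  ** P0@[70:70],P1@[69:70]
[71] read 'a'  n3⇒n10 ·f
[72] read 'a'  n10⇒n11
[73] read 'b'  n11⇒n12  ** P4@[71:73],P6@[72:73]
[74] read 'a'  n12⇒n10 ·f
[75] read 'c'  n10⇒n4 ·f

Matches: [[0,0],[3,6],[7,4],[7,6],[10,0],[11,0],[11,5],[13,0],[15,6],[19,0],[20,2],[21,6],[28,4],[28,6],[29,0],[29,1],[33,4],[33,6],[34,0],[34,1],[35,0],[35,5],[39,0],[39,1],[41,0],[41,3],[43,6],[47,0],[48,0],[48,5],[50,0],[50,1],[51,0],[51,5],[52,0],[52,5],[56,0],[56,1],[60,0],[61,2],[67,0],[67,1],[69,6],[70,0],[70,1],[73,4],[73,6]]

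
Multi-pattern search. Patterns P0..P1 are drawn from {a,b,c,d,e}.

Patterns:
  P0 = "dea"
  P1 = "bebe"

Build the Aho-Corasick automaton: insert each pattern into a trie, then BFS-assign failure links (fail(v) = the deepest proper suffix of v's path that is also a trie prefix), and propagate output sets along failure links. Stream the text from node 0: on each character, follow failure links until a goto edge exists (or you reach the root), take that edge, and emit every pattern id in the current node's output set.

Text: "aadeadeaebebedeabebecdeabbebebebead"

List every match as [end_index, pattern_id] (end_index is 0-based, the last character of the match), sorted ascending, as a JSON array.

Build:
Trie nodes:
  0='ε' goto b→4 d→1
  1='d' goto e→2
  2='de' goto a→3
  3='dea' goto ·  ←P0
  4='b' goto e→5
  5='be' goto b→6
  6='beb' goto e→7
  7='bebe' goto ·  ←P1

BFS fail/out derivation:
  fail(1) 'd': from fail(0)=0 chase 'd': 0 ⇒ 0;  out=∅∪out(0)=∅
  fail(4) 'b': from fail(0)=0 chase 'b': 0 ⇒ 0;  out=∅∪out(0)=∅
  fail(2) 'de': from fail(1)=0 chase 'e': 0 ⇒ 0;  out=∅∪out(0)=∅
  fail(5) 'be': from fail(4)=0 chase 'e': 0 ⇒ 0;  out=∅∪out(0)=∅
  fail(3) 'dea': from fail(2)=0 chase 'a': 0 ⇒ 0;  out={0}∪out(0)={0}
  fail(6) 'beb': from fail(5)=0 chase 'b': 0 ⇒ 4;  out=∅∪out(4)=∅
  fail(7) 'bebe': from fail(6)=4 chase 'e': 4 ⇒ 5;  out={1}∪out(5)={1}

Run:
pos 0 'a': at 0
pos 1 'a': at 0
pos 2 'd': at 1
pos 3 'e': at 2
pos 4 'a': at 3  → match P0@[2:4]
pos 5 'd': at 1 (fail-walked)
pos 6 'e': at 2
pos 7 'a': at 3  → match P0@[5:7]
pos 8 'e': at 0 (fail-walked)
pos 9 'b': at 4
pos 10 'e': at 5
pos 11 'b': at 6
pos 12 'e': at 7  → match P1@[9:12]
pos 13 'd': at 1 (fail-walked)
pos 14 'e': at 2
pos 15 'a': at 3  → match P0@[13:15]
pos 16 'b': at 4 (fail-walked)
pos 17 'e': at 5
pos 18 'b': at 6
pos 19 'e': at 7  → match P1@[16:19]
pos 20 'c': at 0 (fail-walked)
pos 21 'd': at 1
pos 22 'e': at 2
pos 23 'a': at 3  → match P0@[21:23]
pos 24 'b': at 4 (fail-walked)
pos 25 'b': at 4 (fail-walked)
pos 26 'e': at 5
pos 27 'b': at 6
pos 28 'e': at 7  → match P1@[25:28]
pos 29 'b': at 6 (fail-walked)
pos 30 'e': at 7  → match P1@[27:30]
pos 31 'b': at 6 (fail-walked)
pos 32 'e': at 7  → match P1@[29:32]
pos 33 'a': at 0 (fail-walked)
pos 34 'd': at 1

All matches (sorted): [[4,0],[7,0],[12,1],[15,0],[19,1],[23,0],[28,1],[30,1],[32,1]]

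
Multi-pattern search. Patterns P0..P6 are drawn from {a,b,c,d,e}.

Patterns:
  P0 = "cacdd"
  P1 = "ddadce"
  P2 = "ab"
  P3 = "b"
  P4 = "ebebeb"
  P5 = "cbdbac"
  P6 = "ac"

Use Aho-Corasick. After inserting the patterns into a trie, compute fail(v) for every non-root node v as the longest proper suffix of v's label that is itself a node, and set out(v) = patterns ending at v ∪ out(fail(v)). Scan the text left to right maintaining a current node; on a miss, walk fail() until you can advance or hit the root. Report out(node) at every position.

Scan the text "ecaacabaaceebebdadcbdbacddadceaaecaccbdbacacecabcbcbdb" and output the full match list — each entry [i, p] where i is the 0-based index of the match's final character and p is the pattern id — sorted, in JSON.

Build:
Trie nodes:
  n0 'ε': a→12 b→14 c→1 d→6 e→15
  n1 'c': a→2 b→21
  n2 'ca': c→3
  n3 'cac': d→4
  n4 'cacd': d→5
  n5 'cacdd': ·  [P0 ends]
  n6 'd': d→7
  n7 'dd': a→8
  n8 'dda': d→9
  n9 'ddad': c→10
  n10 'ddadc': e→11
  n11 'ddadce': ·  [P1 ends]
  n12 'a': b→13 c→26
  n13 'ab': ·  [P2 ends]
  n14 'b': ·  [P3 ends]
  n15 'e': b→16
  n16 'eb': e→17
  n17 'ebe': b→18
  n18 'ebeb': e→19
  n19 'ebebe': b→20
  n20 'ebebeb': ·  [P4 ends]
  n21 'cb': d→22
  n22 'cbd': b→23
  n23 'cbdb': a→24
  n24 'cbdba': c→25
  n25 'cbdbac': ·  [P5 ends]
  n26 'ac': ·  [P6 ends]

Failure links (BFS by depth):
  n1('c'): parent n0 fail=0; on 'c' 0 → fail=0;  out ∅∪∅=∅
  n6('d'): parent n0 fail=0; on 'd' 0 → fail=0;  out ∅∪∅=∅
  n12('a'): parent n0 fail=0; on 'a' 0 → fail=0;  out ∅∪∅=∅
  n14('b'): parent n0 fail=0; on 'b' 0 → fail=0;  out {3}∪∅={3}
  n15('e'): parent n0 fail=0; on 'e' 0 → fail=0;  out ∅∪∅=∅
  n2('ca'): parent n1 fail=0; on 'a' 0 → fail=12;  out ∅∪∅=∅
  n7('dd'): parent n6 fail=0; on 'd' 0 → fail=6;  out ∅∪∅=∅
  n13('ab'): parent n12 fail=0; on 'b' 0 → fail=14;  out {2}∪{3}={2,3}
  n16('eb'): parent n15 fail=0; on 'b' 0 → fail=14;  out ∅∪{3}={3}
  n21('cb'): parent n1 fail=0; on 'b' 0 → fail=14;  out ∅∪{3}={3}
  n26('ac'): parent n12 fail=0; on 'c' 0 → fail=1;  out {6}∪∅={6}
  n3('cac'): parent n2 fail=12; on 'c' 12 → fail=26;  out ∅∪{6}={6}
  n8('dda'): parent n7 fail=6; on 'a' 6→0 → fail=12;  out ∅∪∅=∅
  n17('ebe'): parent n16 fail=14; on 'e' 14→0 → fail=15;  out ∅∪∅=∅
  n22('cbd'): parent n21 fail=14; on 'd' 14→0 → fail=6;  out ∅∪∅=∅
  n4('cacd'): parent n3 fail=26; on 'd' 26→1→0 → fail=6;  out ∅∪∅=∅
  n9('ddad'): parent n8 fail=12; on 'd' 12→0 → fail=6;  out ∅∪∅=∅
  n18('ebeb'): parent n17 fail=15; on 'b' 15 → fail=16;  out ∅∪{3}={3}
  n23('cbdb'): parent n22 fail=6; on 'b' 6→0 → fail=14;  out ∅∪{3}={3}
  n5('cacdd'): parent n4 fail=6; on 'd' 6 → fail=7;  out {0}∪∅={0}
  n10('ddadc'): parent n9 fail=6; on 'c' 6→0 → fail=1;  out ∅∪∅=∅
  n19('ebebe'): parent n18 fail=16; on 'e' 16 → fail=17;  out ∅∪∅=∅
  n24('cbdba'): parent n23 fail=14; on 'a' 14→0 → fail=12;  out ∅∪∅=∅
  n11('ddadce'): parent n10 fail=1; on 'e' 1→0 → fail=15;  out {1}∪∅={1}
  n20('ebebeb'): parent n19 fail=17; on 'b' 17 → fail=18;  out {4}∪{3}={3,4}
  n25('cbdbac'): parent n24 fail=12; on 'c' 12 → fail=26;  out {5}∪{6}={5,6}

Run:
pos 0 'e': at 15
pos 1 'c': at 1 (fail-walked)
pos 2 'a': at 2
pos 3 'a': at 12 (fail-walked)
pos 4 'c': at 26  emit P6@[3:4]
pos 5 'a': at 2 (fail-walked)
pos 6 'b': at 13 (fail-walked)  emit P2@[5:6],P3@[6:6]
pos 7 'a': at 12 (fail-walked)
pos 8 'a': at 12 (fail-walked)
pos 9 'c': at 26  emit P6@[8:9]
pos 10 'e': at 15 (fail-walked)
pos 11 'e': at 15 (fail-walked)
pos 12 'b': at 16  emit P3@[12:12]
pos 13 'e': at 17
pos 14 'b': at 18  emit P3@[14:14]
pos 15 'd': at 6 (fail-walked)
pos 16 'a': at 12 (fail-walked)
pos 17 'd': at 6 (fail-walked)
pos 18 'c': at 1 (fail-walked)
pos 19 'b': at 21  emit P3@[19:19]
pos 20 'd': at 22
pos 21 'b': at 23  emit P3@[21:21]
pos 22 'a': at 24
pos 23 'c': at 25  emit P5@[18:23],P6@[22:23]
pos 24 'd': at 6 (fail-walked)
pos 25 'd': at 7
pos 26 'a': at 8
pos 27 'd': at 9
pos 28 'c': at 10
pos 29 'e': at 11  emit P1@[24:29]
pos 30 'a': at 12 (fail-walked)
pos 31 'a': at 12 (fail-walked)
pos 32 'e': at 15 (fail-walked)
pos 33 'c': at 1 (fail-walked)
pos 34 'a': at 2
pos 35 'c': at 3  emit P6@[34:35]
pos 36 'c': at 1 (fail-walked)
pos 37 'b': at 21  emit P3@[37:37]
pos 38 'd': at 22
pos 39 'b': at 23  emit P3@[39:39]
pos 40 'a': at 24
pos 41 'c': at 25  emit P5@[36:41],P6@[40:41]
pos 42 'a': at 2 (fail-walked)
pos 43 'c': at 3  emit P6@[42:43]
pos 44 'e': at 15 (fail-walked)
pos 45 'c': at 1 (fail-walked)
pos 46 'a': at 2
pos 47 'b': at 13 (fail-walked)  emit P2@[46:47],P3@[47:47]
pos 48 'c': at 1 (fail-walked)
pos 49 'b': at 21  emit P3@[49:49]
pos 50 'c': at 1 (fail-walked)
pos 51 'b': at 21  emit P3@[51:51]
pos 52 'd': at 22
pos 53 'b': at 23  emit P3@[53:53]

All matches (sorted): [[4,6],[6,2],[6,3],[9,6],[12,3],[14,3],[19,3],[21,3],[23,5],[23,6],[29,1],[35,6],[37,3],[39,3],[41,5],[41,6],[43,6],[47,2],[47,3],[49,3],[51,3],[53,3]]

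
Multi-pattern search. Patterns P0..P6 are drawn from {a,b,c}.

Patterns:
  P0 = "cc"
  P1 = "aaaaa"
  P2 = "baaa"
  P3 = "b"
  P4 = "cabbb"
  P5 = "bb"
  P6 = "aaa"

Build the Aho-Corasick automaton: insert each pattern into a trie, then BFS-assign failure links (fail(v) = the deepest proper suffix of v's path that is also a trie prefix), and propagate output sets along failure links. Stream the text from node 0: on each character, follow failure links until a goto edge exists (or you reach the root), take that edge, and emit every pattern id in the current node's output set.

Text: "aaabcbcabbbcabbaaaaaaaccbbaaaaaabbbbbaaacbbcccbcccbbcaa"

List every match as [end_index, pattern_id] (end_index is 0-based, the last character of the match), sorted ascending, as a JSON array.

Build:
Trie (insert patterns):
  n0 'ε': a→3 b→8 c→1
  n1 'c': a→12 c→2
  n2 'cc': ·  [P0 ends]
  n3 'a': a→4
  n4 'aa': a→5
  n5 'aaa': a→6  [P6 ends]
  n6 'aaaa': a→7
  n7 'aaaaa': ·  [P1 ends]
  n8 'b': a→9 b→16  [P3 ends]
  n9 'ba': a→10
  n10 'baa': a→11
  n11 'baaa': ·  [P2 ends]
  n12 'ca': b→13
  n13 'cab': b→14
  n14 'cabb': b→15
  n15 'cabbb': ·  [P4 ends]
  n16 'bb': ·  [P5 ends]

Failure links (BFS by depth):
  n1('c'): parent n0 fail=0; on 'c' 0 → fail=0;  out ∅∪∅=∅
  n3('a'): parent n0 fail=0; on 'a' 0 → fail=0;  out ∅∪∅=∅
  n8('b'): parent n0 fail=0; on 'b' 0 → fail=0;  out {3}∪∅={3}
  n2('cc'): parent n1 fail=0; on 'c' 0 → fail=1;  out {0}∪∅={0}
  n4('aa'): parent n3 fail=0; on 'a' 0 → fail=3;  out ∅∪∅=∅
  n9('ba'): parent n8 fail=0; on 'a' 0 → fail=3;  out ∅∪∅=∅
  n12('ca'): parent n1 fail=0; on 'a' 0 → fail=3;  out ∅∪∅=∅
  n16('bb'): parent n8 fail=0; on 'b' 0 → fail=8;  out {5}∪{3}={3,5}
  n5('aaa'): parent n4 fail=3; on 'a' 3 → fail=4;  out {6}∪∅={6}
  n10('baa'): parent n9 fail=3; on 'a' 3 → fail=4;  out ∅∪∅=∅
  n13('cab'): parent n12 fail=3; on 'b' 3→0 → fail=8;  out ∅∪{3}={3}
  n6('aaaa'): parent n5 fail=4; on 'a' 4 → fail=5;  out ∅∪{6}={6}
  n11('baaa'): parent n10 fail=4; on 'a' 4 → fail=5;  out {2}∪{6}={2,6}
  n14('cabb'): parent n13 fail=8; on 'b' 8 → fail=16;  out ∅∪{3,5}={3,5}
  n7('aaaaa'): parent n6 fail=5; on 'a' 5 → fail=6;  out {1}∪{6}={1,6}
  n15('cabbb'): parent n14 fail=16; on 'b' 16→8 → fail=16;  out {4}∪{3,5}={3,4,5}

Scan:
[0] read 'a'  n0⇒n3
[1] read 'a'  n3⇒n4
[2] read 'a'  n4⇒n5  emit P6@[0:2]
[3] read 'b'  n5⇒n8 (fail-walked)  emit P3@[3:3]
[4] read 'c'  n8⇒n1 (fail-walked)
[5] read 'b'  n1⇒n8 (fail-walked)  emit P3@[5:5]
[6] read 'c'  n8⇒n1 (fail-walked)
[7] read 'a'  n1⇒n12
[8] read 'b'  n12⇒n13  emit P3@[8:8]
[9] read 'b'  n13⇒n14  emit P3@[9:9],P5@[8:9]
[10] read 'b'  n14⇒n15  emit P3@[10:10],P4@[6:10],P5@[9:10]
[11] read 'c'  n15⇒n1 (fail-walked)
[12] read 'a'  n1⇒n12
[13] read 'b'  n12⇒n13  emit P3@[13:13]
[14] read 'b'  n13⇒n14  emit P3@[14:14],P5@[13:14]
[15] read 'a'  n14⇒n9 (fail-walked)
[16] read 'a'  n9⇒n10
[17] read 'a'  n10⇒n11  emit P2@[14:17],P6@[15:17]
[18] read 'a'  n11⇒n6 (fail-walked)  emit P6@[16:18]
[19] read 'a'  n6⇒n7  emit P1@[15:19],P6@[17:19]
[20] read 'a'  n7⇒n7 (fail-walked)  emit P1@[16:20],P6@[18:20]
[21] read 'a'  n7⇒n7 (fail-walked)  emit P1@[17:21],P6@[19:21]
[22] read 'c'  n7⇒n1 (fail-walked)
[23] read 'c'  n1⇒n2  emit P0@[22:23]
[24] read 'b'  n2⇒n8 (fail-walked)  emit P3@[24:24]
[25] read 'b'  n8⇒n16  emit P3@[25:25],P5@[24:25]
[26] read 'a'  n16⇒n9 (fail-walked)
[27] read 'a'  n9⇒n10
[28] read 'a'  n10⇒n11  emit P2@[25:28],P6@[26:28]
[29] read 'a'  n11⇒n6 (fail-walked)  emit P6@[27:29]
[30] read 'a'  n6⇒n7  emit P1@[26:30],P6@[28:30]
[31] read 'a'  n7⇒n7 (fail-walked)  emit P1@[27:31],P6@[29:31]
[32] read 'b'  n7⇒n8 (fail-walked)  emit P3@[32:32]
[33] read 'b'  n8⇒n16  emit P3@[33:33],P5@[32:33]
[34] read 'b'  n16⇒n16 (fail-walked)  emit P3@[34:34],P5@[33:34]
[35] read 'b'  n16⇒n16 (fail-walked)  emit P3@[35:35],P5@[34:35]
[36] read 'b'  n16⇒n16 (fail-walked)  emit P3@[36:36],P5@[35:36]
[37] read 'a'  n16⇒n9 (fail-walked)
[38] read 'a'  n9⇒n10
[39] read 'a'  n10⇒n11  emit P2@[36:39],P6@[37:39]
[40] read 'c'  n11⇒n1 (fail-walked)
[41] read 'b'  n1⇒n8 (fail-walked)  emit P3@[41:41]
[42] read 'b'  n8⇒n16  emit P3@[42:42],P5@[41:42]
[43] read 'c'  n16⇒n1 (fail-walked)
[44] read 'c'  n1⇒n2  emit P0@[43:44]
[45] read 'c'  n2⇒n2 (fail-walked)  emit P0@[44:45]
[46] read 'b'  n2⇒n8 (fail-walked)  emit P3@[46:46]
[47] read 'c'  n8⇒n1 (fail-walked)
[48] read 'c'  n1⇒n2  emit P0@[47:48]
[49] read 'c'  n2⇒n2 (fail-walked)  emit P0@[48:49]
[50] read 'b'  n2⇒n8 (fail-walked)  emit P3@[50:50]
[51] read 'b'  n8⇒n16  emit P3@[51:51],P5@[50:51]
[52] read 'c'  n16⇒n1 (fail-walked)
[53] read 'a'  n1⇒n12
[54] read 'a'  n12⇒n4 (fail-walked)

Result: [[2,6],[3,3],[5,3],[8,3],[9,3],[9,5],[10,3],[10,4],[10,5],[13,3],[14,3],[14,5],[17,2],[17,6],[18,6],[19,1],[19,6],[20,1],[20,6],[21,1],[21,6],[23,0],[24,3],[25,3],[25,5],[28,2],[28,6],[29,6],[30,1],[30,6],[31,1],[31,6],[32,3],[33,3],[33,5],[34,3],[34,5],[35,3],[35,5],[36,3],[36,5],[39,2],[39,6],[41,3],[42,3],[42,5],[44,0],[45,0],[46,3],[48,0],[49,0],[50,3],[51,3],[51,5]]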